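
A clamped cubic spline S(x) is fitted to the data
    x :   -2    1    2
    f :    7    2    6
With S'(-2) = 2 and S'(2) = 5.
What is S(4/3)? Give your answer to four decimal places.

With M_i denoting the second derivative at x_i, h_i = 3, 1, and Δ_i = (y_(i+1) − y_i)/h_i = -5/3, 4:
  3·M_0 + 8·M_1 + 1·M_2 = 6(Δ_1 - Δ_0) = 34
Clamped end conditions give two more equations: 2h_0·M_0 + h_0·M_1 = 6(Δ_0 - S'(-2)) = -22 and h_1·M_1 + 2h_1·M_2 = 6(S'(2) - Δ_1) = 6.
Hence M_0 = -43/6, M_1 = 7, M_2 = -1/2.
On [1, 2], S(x) = 2 + 7/4·(x - 1) + 7/2·(x - 1)² - 5/4·(x - 1)³.
With (x - 1) = 1/3: S(4/3) = 79/27.

2.9259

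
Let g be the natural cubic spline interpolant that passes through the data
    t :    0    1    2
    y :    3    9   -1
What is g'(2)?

-14

Put M_i = g'' at the i-th knot. Here h = (1, 1) and Δ = (6, -10), so the interior equations h_(i-1)·M_(i-1) + 2(h_(i-1)+h_i)·M_i + h_i·M_(i+1) = 6(Δ_i − Δ_(i-1)) read
  1·M_0 + 4·M_1 + 1·M_2 = 6(Δ_1 - Δ_0) = -96
Natural end conditions: M_0 = M_2 = 0.
Hence M_0 = 0, M_1 = -24, M_2 = 0.
On [1, 2], g'(t) = b_1 + 2c_1·(t - 1) + 3d_1·(t - 1)² with b_1 = Δ_1 - h_1(2M_1 + M_2)/6 = -2, c_1 = M_1/2 = -12, d_1 = (M_2 - M_1)/(6h_1) = 4. So g'(2) = -14.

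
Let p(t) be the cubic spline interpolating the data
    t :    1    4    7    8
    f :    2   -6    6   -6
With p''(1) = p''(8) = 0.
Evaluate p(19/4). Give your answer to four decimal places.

Let m_i = p''(x_i). Step sizes h_i = 3, 3, 1; slopes of the chords Δ_i = (y_(i+1) - y_i)/h_i = -8/3, 4, -12.
  3·m_0 + 12·m_1 + 3·m_2 = 6(Δ_1 - Δ_0) = 40
  3·m_1 + 8·m_2 + 1·m_3 = 6(Δ_2 - Δ_1) = -96
Natural end conditions: m_0 = m_3 = 0.
Forward elimination and back-substitution give m_0 = 0, m_1 = 608/87, m_2 = -424/29, m_3 = 0.
On [4, 7], p(t) = -6 + 376/87·(t - 4) + 304/87·(t - 4)² - 940/783·(t - 4)³.
With (t - 4) = 3/4: p(19/4) = -603/464.

-1.2996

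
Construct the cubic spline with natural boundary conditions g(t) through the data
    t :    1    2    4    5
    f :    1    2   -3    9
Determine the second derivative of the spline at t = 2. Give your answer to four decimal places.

With M_i denoting the second derivative at x_i, h_i = 1, 2, 1, and Δ_i = (y_(i+1) − y_i)/h_i = 1, -5/2, 12:
  1·M_0 + 6·M_1 + 2·M_2 = 6(Δ_1 - Δ_0) = -21
  2·M_1 + 6·M_2 + 1·M_3 = 6(Δ_2 - Δ_1) = 87
Natural end conditions: M_0 = M_3 = 0.
Forward elimination and back-substitution give M_0 = 0, M_1 = -75/8, M_2 = 141/8, M_3 = 0.

-9.3750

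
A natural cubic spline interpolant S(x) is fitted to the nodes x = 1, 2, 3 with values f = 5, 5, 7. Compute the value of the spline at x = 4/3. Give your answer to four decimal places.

4.8519

With M_i denoting the second derivative at x_i, h_i = 1, 1, and Δ_i = (y_(i+1) − y_i)/h_i = 0, 2:
  1·M_0 + 4·M_1 + 1·M_2 = 6(Δ_1 - Δ_0) = 12
Natural end conditions: M_0 = M_2 = 0.
Solving: M_0 = 0, M_1 = 3, M_2 = 0.
On [1, 2], S(x) = 5 - 1/2·(x - 1) + 0·(x - 1)² + 1/2·(x - 1)³.
With (x - 1) = 1/3: S(4/3) = 131/27.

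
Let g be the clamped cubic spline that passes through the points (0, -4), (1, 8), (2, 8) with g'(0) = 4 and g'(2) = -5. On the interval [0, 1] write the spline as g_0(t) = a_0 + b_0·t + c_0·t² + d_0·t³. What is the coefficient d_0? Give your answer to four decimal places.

Put M_i = g'' at the i-th knot. Here h = (1, 1) and Δ = (12, 0), so the interior equations h_(i-1)·M_(i-1) + 2(h_(i-1)+h_i)·M_i + h_i·M_(i+1) = 6(Δ_i − Δ_(i-1)) read
  1·M_0 + 4·M_1 + 1·M_2 = 6(Δ_1 - Δ_0) = -72
Clamped end conditions give two more equations: 2h_0·M_0 + h_0·M_1 = 6(Δ_0 - g'(0)) = 48 and h_1·M_1 + 2h_1·M_2 = 6(g'(2) - Δ_1) = -30.
Solving the tridiagonal system: M_0 = 75/2, M_1 = -27, M_2 = -3/2.
On [0, 1], with g_0(t) = a_0 + b_0·t + c_0·t² + d_0·t³: c_0 = M_0/2 = 75/4, d_0 = (M_1 - M_0)/(6h_0) = -43/4, b_0 = Δ_0 - h_0(2M_0 + M_1)/6 = 4.

-10.7500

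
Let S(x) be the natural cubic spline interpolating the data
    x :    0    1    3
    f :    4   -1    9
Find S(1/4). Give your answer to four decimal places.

2.3594

Let m_i = S''(x_i). Step sizes h_i = 1, 2; slopes of the chords Δ_i = (y_(i+1) - y_i)/h_i = -5, 5.
  1·m_0 + 6·m_1 + 2·m_2 = 6(Δ_1 - Δ_0) = 60
Natural end conditions: m_0 = m_2 = 0.
Forward elimination and back-substitution give m_0 = 0, m_1 = 10, m_2 = 0.
On [0, 1], S(x) = 4 - 20/3·x + 0·x² + 5/3·x³.
With x = 1/4: S(1/4) = 151/64.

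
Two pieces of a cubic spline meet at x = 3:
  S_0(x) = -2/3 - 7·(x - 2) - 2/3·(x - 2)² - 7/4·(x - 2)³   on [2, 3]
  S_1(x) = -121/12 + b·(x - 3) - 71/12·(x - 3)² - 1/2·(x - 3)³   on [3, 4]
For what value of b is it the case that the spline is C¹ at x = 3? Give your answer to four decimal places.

-13.5833

S_0'(x) = -7 - 4/3·(x - 2) - 21/4·(x - 2)², so S_0'(3) = -163/12. On the right, S_1'(3) = b, so b = -163/12.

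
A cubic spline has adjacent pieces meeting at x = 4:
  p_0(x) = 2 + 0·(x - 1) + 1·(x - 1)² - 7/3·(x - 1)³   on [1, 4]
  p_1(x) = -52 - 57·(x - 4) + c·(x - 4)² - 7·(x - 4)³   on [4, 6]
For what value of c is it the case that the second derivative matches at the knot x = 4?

-20

p_0''(x) = 2 - 14·(x - 1), so p_0''(4) = -40. On the right, p_1''(4) = 2c, so c = -20.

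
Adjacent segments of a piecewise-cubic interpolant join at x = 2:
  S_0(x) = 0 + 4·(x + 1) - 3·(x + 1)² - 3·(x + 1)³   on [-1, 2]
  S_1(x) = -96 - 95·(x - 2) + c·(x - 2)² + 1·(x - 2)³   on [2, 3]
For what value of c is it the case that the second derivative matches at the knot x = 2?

S_0''(x) = -6 - 18·(x + 1), so S_0''(2) = -60. On the right, S_1''(2) = 2c, so c = -30.

-30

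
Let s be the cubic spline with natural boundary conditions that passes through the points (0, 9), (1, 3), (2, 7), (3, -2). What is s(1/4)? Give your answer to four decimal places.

6.6719

Write m_i for s''(x_i). With h_i = 1, 1, 1 and divided differences Δ_i = -6, 4, -9, the continuity of s' gives the tridiagonal system
  1·m_0 + 4·m_1 + 1·m_2 = 6(Δ_1 - Δ_0) = 60
  1·m_1 + 4·m_2 + 1·m_3 = 6(Δ_2 - Δ_1) = -78
Natural end conditions: m_0 = m_3 = 0.
Solving: m_0 = 0, m_1 = 106/5, m_2 = -124/5, m_3 = 0.
On [0, 1], s(x) = 9 - 143/15·x + 0·x² + 53/15·x³.
With x = 1/4: s(1/4) = 427/64.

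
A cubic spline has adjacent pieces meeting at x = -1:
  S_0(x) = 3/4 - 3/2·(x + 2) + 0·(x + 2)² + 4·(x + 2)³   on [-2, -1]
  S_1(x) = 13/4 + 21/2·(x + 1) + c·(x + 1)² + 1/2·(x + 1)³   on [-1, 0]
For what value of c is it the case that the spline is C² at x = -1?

S_0''(x) = 0 + 24·(x + 2), so S_0''(-1) = 24. On the right, S_1''(-1) = 2c, so c = 12.

12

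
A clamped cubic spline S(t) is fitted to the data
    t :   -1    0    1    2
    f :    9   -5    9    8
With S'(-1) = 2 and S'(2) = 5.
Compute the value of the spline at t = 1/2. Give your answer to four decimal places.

0.5000

Put m_i = S'' at the i-th knot. Here h = (1, 1, 1) and Δ = (-14, 14, -1), so the interior equations h_(i-1)·m_(i-1) + 2(h_(i-1)+h_i)·m_i + h_i·m_(i+1) = 6(Δ_i − Δ_(i-1)) read
  1·m_0 + 4·m_1 + 1·m_2 = 6(Δ_1 - Δ_0) = 168
  1·m_1 + 4·m_2 + 1·m_3 = 6(Δ_2 - Δ_1) = -90
Clamped end conditions give two more equations: 2h_0·m_0 + h_0·m_1 = 6(Δ_0 - S'(-1)) = -96 and h_2·m_2 + 2h_2·m_3 = 6(S'(2) - Δ_2) = 36.
Hence m_0 = -432/5, m_1 = 384/5, m_2 = -264/5, m_3 = 222/5.
On [0, 1], S(t) = -5 - 14/5·t + 192/5·t² - 108/5·t³.
With t = 1/2: S(1/2) = 1/2.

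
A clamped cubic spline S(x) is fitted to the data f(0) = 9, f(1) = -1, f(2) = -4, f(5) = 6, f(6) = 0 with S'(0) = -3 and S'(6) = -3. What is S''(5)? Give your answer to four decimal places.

-11.4912

Write M_i for S''(x_i). With h_i = 1, 1, 3, 1 and divided differences Δ_i = -10, -3, 10/3, -6, the continuity of S' gives the tridiagonal system
  1·M_0 + 4·M_1 + 1·M_2 = 6(Δ_1 - Δ_0) = 42
  1·M_1 + 8·M_2 + 3·M_3 = 6(Δ_2 - Δ_1) = 38
  3·M_2 + 8·M_3 + 1·M_4 = 6(Δ_3 - Δ_2) = -56
Clamped end conditions give two more equations: 2h_0·M_0 + h_0·M_1 = 6(Δ_0 - S'(0)) = -42 and h_3·M_3 + 2h_3·M_4 = 6(S'(6) - Δ_3) = 18.
Solving the tridiagonal system: M_0 = -3305/114, M_1 = 911/57, M_2 = 805/114, M_3 = -655/57, M_4 = 1681/114.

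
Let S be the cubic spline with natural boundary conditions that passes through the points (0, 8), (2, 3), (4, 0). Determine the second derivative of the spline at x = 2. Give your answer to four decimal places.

0.7500

With M_i denoting the second derivative at x_i, h_i = 2, 2, and Δ_i = (y_(i+1) − y_i)/h_i = -5/2, -3/2:
  2·M_0 + 8·M_1 + 2·M_2 = 6(Δ_1 - Δ_0) = 6
Natural end conditions: M_0 = M_2 = 0.
Solving: M_0 = 0, M_1 = 3/4, M_2 = 0.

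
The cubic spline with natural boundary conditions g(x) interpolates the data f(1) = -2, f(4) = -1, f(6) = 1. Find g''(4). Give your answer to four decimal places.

0.4000

Write M_i for g''(x_i). With h_i = 3, 2 and divided differences Δ_i = 1/3, 1, the continuity of g' gives the tridiagonal system
  3·M_0 + 10·M_1 + 2·M_2 = 6(Δ_1 - Δ_0) = 4
Natural end conditions: M_0 = M_2 = 0.
Solving: M_0 = 0, M_1 = 2/5, M_2 = 0.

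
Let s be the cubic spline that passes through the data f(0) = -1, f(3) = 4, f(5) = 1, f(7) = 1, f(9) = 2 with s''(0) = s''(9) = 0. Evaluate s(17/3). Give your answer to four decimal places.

0.5907

With M_i denoting the second derivative at x_i, h_i = 3, 2, 2, 2, and Δ_i = (y_(i+1) − y_i)/h_i = 5/3, -3/2, 0, 1/2:
  3·M_0 + 10·M_1 + 2·M_2 = 6(Δ_1 - Δ_0) = -19
  2·M_1 + 8·M_2 + 2·M_3 = 6(Δ_2 - Δ_1) = 9
  2·M_2 + 8·M_3 + 2·M_4 = 6(Δ_3 - Δ_2) = 3
Natural end conditions: M_0 = M_4 = 0.
Solving the tridiagonal system: M_0 = 0, M_1 = -159/71, M_2 = 241/142, M_3 = -7/142, M_4 = 0.
On [5, 7], s(t) = 1 - 475/426·(t - 5) + 241/284·(t - 5)² - 31/213·(t - 5)³.
With (t - 5) = 2/3: s(17/3) = 3397/5751.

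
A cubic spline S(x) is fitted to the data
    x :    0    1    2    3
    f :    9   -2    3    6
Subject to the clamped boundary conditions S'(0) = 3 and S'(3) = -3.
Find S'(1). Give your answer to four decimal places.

-7.4000

Put m_i = S'' at the i-th knot. Here h = (1, 1, 1) and Δ = (-11, 5, 3), so the interior equations h_(i-1)·m_(i-1) + 2(h_(i-1)+h_i)·m_i + h_i·m_(i+1) = 6(Δ_i − Δ_(i-1)) read
  1·m_0 + 4·m_1 + 1·m_2 = 6(Δ_1 - Δ_0) = 96
  1·m_1 + 4·m_2 + 1·m_3 = 6(Δ_2 - Δ_1) = -12
Clamped end conditions give two more equations: 2h_0·m_0 + h_0·m_1 = 6(Δ_0 - S'(0)) = -84 and h_2·m_2 + 2h_2·m_3 = 6(S'(3) - Δ_2) = -36.
Hence m_0 = -316/5, m_1 = 212/5, m_2 = -52/5, m_3 = -64/5.
On [1, 2], S'(x) = b_1 + 2c_1·(x - 1) + 3d_1·(x - 1)² with b_1 = Δ_1 - h_1(2m_1 + m_2)/6 = -37/5, c_1 = m_1/2 = 106/5, d_1 = (m_2 - m_1)/(6h_1) = -44/5. So S'(1) = -37/5.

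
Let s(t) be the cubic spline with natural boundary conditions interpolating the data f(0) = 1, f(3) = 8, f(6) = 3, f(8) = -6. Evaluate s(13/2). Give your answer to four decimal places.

With M_i denoting the second derivative at x_i, h_i = 3, 3, 2, and Δ_i = (y_(i+1) − y_i)/h_i = 7/3, -5/3, -9/2:
  3·M_0 + 12·M_1 + 3·M_2 = 6(Δ_1 - Δ_0) = -24
  3·M_1 + 10·M_2 + 2·M_3 = 6(Δ_2 - Δ_1) = -17
Natural end conditions: M_0 = M_3 = 0.
Hence M_0 = 0, M_1 = -63/37, M_2 = -44/37, M_3 = 0.
On [6, 8], s(t) = 3 - 823/222·(t - 6) - 22/37·(t - 6)² + 11/111·(t - 6)³.
With (t - 6) = 1/2: s(13/2) = 299/296.

1.0101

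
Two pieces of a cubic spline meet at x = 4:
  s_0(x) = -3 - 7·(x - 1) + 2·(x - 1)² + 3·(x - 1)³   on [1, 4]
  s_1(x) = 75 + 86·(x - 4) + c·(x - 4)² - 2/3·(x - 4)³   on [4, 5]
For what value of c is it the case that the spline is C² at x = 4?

29

s_0''(x) = 4 + 18·(x - 1), so s_0''(4) = 58. On the right, s_1''(4) = 2c, so c = 29.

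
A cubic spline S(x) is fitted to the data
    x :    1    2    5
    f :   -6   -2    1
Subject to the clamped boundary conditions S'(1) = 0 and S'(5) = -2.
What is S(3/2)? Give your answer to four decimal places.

Let M_i = S''(x_i). Step sizes h_i = 1, 3; slopes of the chords Δ_i = (y_(i+1) - y_i)/h_i = 4, 1.
  1·M_0 + 8·M_1 + 3·M_2 = 6(Δ_1 - Δ_0) = -18
Clamped end conditions give two more equations: 2h_0·M_0 + h_0·M_1 = 6(Δ_0 - S'(1)) = 24 and h_1·M_1 + 2h_1·M_2 = 6(S'(5) - Δ_1) = -18.
Hence M_0 = 55/4, M_1 = -7/2, M_2 = -5/4.
On [1, 2], S(x) = -6 + 0·(x - 1) + 55/8·(x - 1)² - 23/8·(x - 1)³.
With (x - 1) = 1/2: S(3/2) = -297/64.

-4.6406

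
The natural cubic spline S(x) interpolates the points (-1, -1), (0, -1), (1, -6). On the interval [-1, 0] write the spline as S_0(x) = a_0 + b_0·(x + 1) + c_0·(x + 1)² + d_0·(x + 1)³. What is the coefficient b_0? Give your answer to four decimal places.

1.2500

Put M_i = S'' at the i-th knot. Here h = (1, 1) and Δ = (0, -5), so the interior equations h_(i-1)·M_(i-1) + 2(h_(i-1)+h_i)·M_i + h_i·M_(i+1) = 6(Δ_i − Δ_(i-1)) read
  1·M_0 + 4·M_1 + 1·M_2 = 6(Δ_1 - Δ_0) = -30
Natural end conditions: M_0 = M_2 = 0.
Forward elimination and back-substitution give M_0 = 0, M_1 = -15/2, M_2 = 0.
On [-1, 0], with S_0(x) = a_0 + b_0·(x + 1) + c_0·(x + 1)² + d_0·(x + 1)³: c_0 = M_0/2 = 0, d_0 = (M_1 - M_0)/(6h_0) = -5/4, b_0 = Δ_0 - h_0(2M_0 + M_1)/6 = 5/4.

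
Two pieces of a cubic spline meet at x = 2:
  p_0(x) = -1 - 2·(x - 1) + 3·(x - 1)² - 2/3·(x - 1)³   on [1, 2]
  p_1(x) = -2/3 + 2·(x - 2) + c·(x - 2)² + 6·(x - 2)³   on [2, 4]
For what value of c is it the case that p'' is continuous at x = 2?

p_0''(x) = 6 - 4·(x - 1), so p_0''(2) = 2. On the right, p_1''(2) = 2c, so c = 1.

1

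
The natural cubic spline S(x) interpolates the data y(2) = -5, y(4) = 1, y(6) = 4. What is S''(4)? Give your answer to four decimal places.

Put M_i = S'' at the i-th knot. Here h = (2, 2) and Δ = (3, 3/2), so the interior equations h_(i-1)·M_(i-1) + 2(h_(i-1)+h_i)·M_i + h_i·M_(i+1) = 6(Δ_i − Δ_(i-1)) read
  2·M_0 + 8·M_1 + 2·M_2 = 6(Δ_1 - Δ_0) = -9
Natural end conditions: M_0 = M_2 = 0.
Solving the tridiagonal system: M_0 = 0, M_1 = -9/8, M_2 = 0.

-1.1250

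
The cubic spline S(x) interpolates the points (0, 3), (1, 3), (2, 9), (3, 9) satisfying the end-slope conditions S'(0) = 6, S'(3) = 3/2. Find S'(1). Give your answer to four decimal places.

2.1000

Let σ_i = S''(x_i). Step sizes h_i = 1, 1, 1; slopes of the chords Δ_i = (y_(i+1) - y_i)/h_i = 0, 6, 0.
  1·σ_0 + 4·σ_1 + 1·σ_2 = 6(Δ_1 - Δ_0) = 36
  1·σ_1 + 4·σ_2 + 1·σ_3 = 6(Δ_2 - Δ_1) = -36
Clamped end conditions give two more equations: 2h_0·σ_0 + h_0·σ_1 = 6(Δ_0 - S'(0)) = -36 and h_2·σ_2 + 2h_2·σ_3 = 6(S'(3) - Δ_2) = 9.
Solving the tridiagonal system: σ_0 = -141/5, σ_1 = 102/5, σ_2 = -87/5, σ_3 = 66/5.
On [1, 2], S'(x) = b_1 + 2c_1·(x - 1) + 3d_1·(x - 1)² with b_1 = Δ_1 - h_1(2σ_1 + σ_2)/6 = 21/10, c_1 = σ_1/2 = 51/5, d_1 = (σ_2 - σ_1)/(6h_1) = -63/10. So S'(1) = 21/10.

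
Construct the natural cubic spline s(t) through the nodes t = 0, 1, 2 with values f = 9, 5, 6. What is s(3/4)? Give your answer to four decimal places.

Put M_i = s'' at the i-th knot. Here h = (1, 1) and Δ = (-4, 1), so the interior equations h_(i-1)·M_(i-1) + 2(h_(i-1)+h_i)·M_i + h_i·M_(i+1) = 6(Δ_i − Δ_(i-1)) read
  1·M_0 + 4·M_1 + 1·M_2 = 6(Δ_1 - Δ_0) = 30
Natural end conditions: M_0 = M_2 = 0.
Forward elimination and back-substitution give M_0 = 0, M_1 = 15/2, M_2 = 0.
On [0, 1], s(t) = 9 - 21/4·t + 0·t² + 5/4·t³.
With t = 3/4: s(3/4) = 1431/256.

5.5898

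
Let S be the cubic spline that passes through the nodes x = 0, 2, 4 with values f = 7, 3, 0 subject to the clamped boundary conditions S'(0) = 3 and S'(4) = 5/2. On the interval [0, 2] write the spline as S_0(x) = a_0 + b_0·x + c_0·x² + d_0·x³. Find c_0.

-4

Write M_i for S''(x_i). With h_i = 2, 2 and divided differences Δ_i = -2, -3/2, the continuity of S' gives the tridiagonal system
  2·M_0 + 8·M_1 + 2·M_2 = 6(Δ_1 - Δ_0) = 3
Clamped end conditions give two more equations: 2h_0·M_0 + h_0·M_1 = 6(Δ_0 - S'(0)) = -30 and h_1·M_1 + 2h_1·M_2 = 6(S'(4) - Δ_1) = 24.
Solving: M_0 = -8, M_1 = 1, M_2 = 11/2.
On [0, 2], with S_0(x) = a_0 + b_0·x + c_0·x² + d_0·x³: c_0 = M_0/2 = -4, d_0 = (M_1 - M_0)/(6h_0) = 3/4, b_0 = Δ_0 - h_0(2M_0 + M_1)/6 = 3.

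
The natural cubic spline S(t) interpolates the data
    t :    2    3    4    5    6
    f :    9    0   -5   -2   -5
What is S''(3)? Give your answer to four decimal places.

With σ_i denoting the second derivative at x_i, h_i = 1, 1, 1, 1, and Δ_i = (y_(i+1) − y_i)/h_i = -9, -5, 3, -3:
  1·σ_0 + 4·σ_1 + 1·σ_2 = 6(Δ_1 - Δ_0) = 24
  1·σ_1 + 4·σ_2 + 1·σ_3 = 6(Δ_2 - Δ_1) = 48
  1·σ_2 + 4·σ_3 + 1·σ_4 = 6(Δ_3 - Δ_2) = -36
Natural end conditions: σ_0 = σ_4 = 0.
Forward elimination and back-substitution give σ_0 = 0, σ_1 = 33/14, σ_2 = 102/7, σ_3 = -177/14, σ_4 = 0.

2.3571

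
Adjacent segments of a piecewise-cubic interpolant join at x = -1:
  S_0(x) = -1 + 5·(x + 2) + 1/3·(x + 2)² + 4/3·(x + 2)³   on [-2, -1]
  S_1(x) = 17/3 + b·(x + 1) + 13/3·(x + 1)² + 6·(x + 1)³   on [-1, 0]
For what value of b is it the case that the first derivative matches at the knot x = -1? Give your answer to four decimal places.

S_0'(x) = 5 + 2/3·(x + 2) + 4·(x + 2)², so S_0'(-1) = 29/3. On the right, S_1'(-1) = b, so b = 29/3.

9.6667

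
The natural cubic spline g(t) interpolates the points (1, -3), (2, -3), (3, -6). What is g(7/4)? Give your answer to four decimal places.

Let σ_i = g''(x_i). Step sizes h_i = 1, 1; slopes of the chords Δ_i = (y_(i+1) - y_i)/h_i = 0, -3.
  1·σ_0 + 4·σ_1 + 1·σ_2 = 6(Δ_1 - Δ_0) = -18
Natural end conditions: σ_0 = σ_2 = 0.
Hence σ_0 = 0, σ_1 = -9/2, σ_2 = 0.
On [1, 2], g(t) = -3 + 3/4·(t - 1) + 0·(t - 1)² - 3/4·(t - 1)³.
With (t - 1) = 3/4: g(7/4) = -705/256.

-2.7539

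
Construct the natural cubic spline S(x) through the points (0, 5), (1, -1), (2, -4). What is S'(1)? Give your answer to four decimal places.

Put m_i = S'' at the i-th knot. Here h = (1, 1) and Δ = (-6, -3), so the interior equations h_(i-1)·m_(i-1) + 2(h_(i-1)+h_i)·m_i + h_i·m_(i+1) = 6(Δ_i − Δ_(i-1)) read
  1·m_0 + 4·m_1 + 1·m_2 = 6(Δ_1 - Δ_0) = 18
Natural end conditions: m_0 = m_2 = 0.
Forward elimination and back-substitution give m_0 = 0, m_1 = 9/2, m_2 = 0.
On [1, 2], S'(x) = b_1 + 2c_1·(x - 1) + 3d_1·(x - 1)² with b_1 = Δ_1 - h_1(2m_1 + m_2)/6 = -9/2, c_1 = m_1/2 = 9/4, d_1 = (m_2 - m_1)/(6h_1) = -3/4. So S'(1) = -9/2.

-4.5000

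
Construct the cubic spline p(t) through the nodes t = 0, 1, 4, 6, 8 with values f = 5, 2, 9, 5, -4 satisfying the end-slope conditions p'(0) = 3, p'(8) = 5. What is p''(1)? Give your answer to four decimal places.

Put M_i = p'' at the i-th knot. Here h = (1, 3, 2, 2) and Δ = (-3, 7/3, -2, -9/2), so the interior equations h_(i-1)·M_(i-1) + 2(h_(i-1)+h_i)·M_i + h_i·M_(i+1) = 6(Δ_i − Δ_(i-1)) read
  1·M_0 + 8·M_1 + 3·M_2 = 6(Δ_1 - Δ_0) = 32
  3·M_1 + 10·M_2 + 2·M_3 = 6(Δ_2 - Δ_1) = -26
  2·M_2 + 8·M_3 + 2·M_4 = 6(Δ_3 - Δ_2) = -15
Clamped end conditions give two more equations: 2h_0·M_0 + h_0·M_1 = 6(Δ_0 - p'(0)) = -36 and h_3·M_3 + 2h_3·M_4 = 6(p'(8) - Δ_3) = 57.
Solving the tridiagonal system: M_0 = -6379/288, M_1 = 1195/144, M_2 = -1175/288, M_3 = -727/144, M_4 = 4831/288.

8.2986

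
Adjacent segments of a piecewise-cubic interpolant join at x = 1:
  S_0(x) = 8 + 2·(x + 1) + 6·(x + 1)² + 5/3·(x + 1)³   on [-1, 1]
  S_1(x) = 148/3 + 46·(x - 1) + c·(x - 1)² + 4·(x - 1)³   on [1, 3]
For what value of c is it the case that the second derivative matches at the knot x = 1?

16

S_0''(x) = 12 + 10·(x + 1), so S_0''(1) = 32. On the right, S_1''(1) = 2c, so c = 16.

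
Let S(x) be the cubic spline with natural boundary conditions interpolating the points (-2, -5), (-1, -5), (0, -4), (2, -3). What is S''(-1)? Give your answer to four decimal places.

1.6957

With M_i denoting the second derivative at x_i, h_i = 1, 1, 2, and Δ_i = (y_(i+1) − y_i)/h_i = 0, 1, 1/2:
  1·M_0 + 4·M_1 + 1·M_2 = 6(Δ_1 - Δ_0) = 6
  1·M_1 + 6·M_2 + 2·M_3 = 6(Δ_2 - Δ_1) = -3
Natural end conditions: M_0 = M_3 = 0.
Forward elimination and back-substitution give M_0 = 0, M_1 = 39/23, M_2 = -18/23, M_3 = 0.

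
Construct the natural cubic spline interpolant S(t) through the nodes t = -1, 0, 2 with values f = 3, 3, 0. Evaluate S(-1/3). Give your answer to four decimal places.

3.0926

Write m_i for S''(x_i). With h_i = 1, 2 and divided differences Δ_i = 0, -3/2, the continuity of S' gives the tridiagonal system
  1·m_0 + 6·m_1 + 2·m_2 = 6(Δ_1 - Δ_0) = -9
Natural end conditions: m_0 = m_2 = 0.
Hence m_0 = 0, m_1 = -3/2, m_2 = 0.
On [-1, 0], S(t) = 3 + 1/4·(t + 1) + 0·(t + 1)² - 1/4·(t + 1)³.
With (t + 1) = 2/3: S(-1/3) = 167/54.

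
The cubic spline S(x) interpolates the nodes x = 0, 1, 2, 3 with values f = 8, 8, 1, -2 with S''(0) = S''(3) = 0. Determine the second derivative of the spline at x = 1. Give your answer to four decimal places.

Let M_i = S''(x_i). Step sizes h_i = 1, 1, 1; slopes of the chords Δ_i = (y_(i+1) - y_i)/h_i = 0, -7, -3.
  1·M_0 + 4·M_1 + 1·M_2 = 6(Δ_1 - Δ_0) = -42
  1·M_1 + 4·M_2 + 1·M_3 = 6(Δ_2 - Δ_1) = 24
Natural end conditions: M_0 = M_3 = 0.
Hence M_0 = 0, M_1 = -64/5, M_2 = 46/5, M_3 = 0.

-12.8000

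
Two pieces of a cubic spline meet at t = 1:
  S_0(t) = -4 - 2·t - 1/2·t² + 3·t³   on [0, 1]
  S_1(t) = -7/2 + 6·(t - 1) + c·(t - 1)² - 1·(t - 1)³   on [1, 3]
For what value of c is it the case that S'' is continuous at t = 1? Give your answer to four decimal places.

8.5000

S_0''(t) = -1 + 18·t, so S_0''(1) = 17. On the right, S_1''(1) = 2c, so c = 17/2.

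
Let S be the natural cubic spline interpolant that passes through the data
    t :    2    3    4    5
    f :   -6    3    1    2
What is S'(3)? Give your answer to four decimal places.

With m_i denoting the second derivative at x_i, h_i = 1, 1, 1, and Δ_i = (y_(i+1) − y_i)/h_i = 9, -2, 1:
  1·m_0 + 4·m_1 + 1·m_2 = 6(Δ_1 - Δ_0) = -66
  1·m_1 + 4·m_2 + 1·m_3 = 6(Δ_2 - Δ_1) = 18
Natural end conditions: m_0 = m_3 = 0.
Solving: m_0 = 0, m_1 = -94/5, m_2 = 46/5, m_3 = 0.
On [3, 4], S'(t) = b_1 + 2c_1·(t - 3) + 3d_1·(t - 3)² with b_1 = Δ_1 - h_1(2m_1 + m_2)/6 = 41/15, c_1 = m_1/2 = -47/5, d_1 = (m_2 - m_1)/(6h_1) = 14/3. So S'(3) = 41/15.

2.7333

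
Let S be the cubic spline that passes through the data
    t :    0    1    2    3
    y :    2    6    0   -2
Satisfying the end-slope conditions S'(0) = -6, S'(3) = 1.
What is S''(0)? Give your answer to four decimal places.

44.6667

Let σ_i = S''(x_i). Step sizes h_i = 1, 1, 1; slopes of the chords Δ_i = (y_(i+1) - y_i)/h_i = 4, -6, -2.
  1·σ_0 + 4·σ_1 + 1·σ_2 = 6(Δ_1 - Δ_0) = -60
  1·σ_1 + 4·σ_2 + 1·σ_3 = 6(Δ_2 - Δ_1) = 24
Clamped end conditions give two more equations: 2h_0·σ_0 + h_0·σ_1 = 6(Δ_0 - S'(0)) = 60 and h_2·σ_2 + 2h_2·σ_3 = 6(S'(3) - Δ_2) = 18.
Solving: σ_0 = 134/3, σ_1 = -88/3, σ_2 = 38/3, σ_3 = 8/3.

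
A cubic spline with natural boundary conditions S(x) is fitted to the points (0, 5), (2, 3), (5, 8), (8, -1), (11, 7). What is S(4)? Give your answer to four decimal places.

7.3070

Let M_i = S''(x_i). Step sizes h_i = 2, 3, 3, 3; slopes of the chords Δ_i = (y_(i+1) - y_i)/h_i = -1, 5/3, -3, 8/3.
  2·M_0 + 10·M_1 + 3·M_2 = 6(Δ_1 - Δ_0) = 16
  3·M_1 + 12·M_2 + 3·M_3 = 6(Δ_2 - Δ_1) = -28
  3·M_2 + 12·M_3 + 3·M_4 = 6(Δ_3 - Δ_2) = 34
Natural end conditions: M_0 = M_4 = 0.
Hence M_0 = 0, M_1 = 193/69, M_2 = -826/207, M_3 = 793/207, M_4 = 0.
On [2, 5], S(x) = 3 + 179/207·(x - 2) + 193/138·(x - 2)² - 1405/3726·(x - 2)³.
With (x - 2) = 2: S(4) = 13613/1863.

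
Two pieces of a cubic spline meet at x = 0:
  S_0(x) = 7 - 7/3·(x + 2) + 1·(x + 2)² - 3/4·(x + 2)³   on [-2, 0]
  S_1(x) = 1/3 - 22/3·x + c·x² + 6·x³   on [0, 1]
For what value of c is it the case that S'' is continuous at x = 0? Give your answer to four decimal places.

-3.5000

S_0''(x) = 2 - 9/2·(x + 2), so S_0''(0) = -7. On the right, S_1''(0) = 2c, so c = -7/2.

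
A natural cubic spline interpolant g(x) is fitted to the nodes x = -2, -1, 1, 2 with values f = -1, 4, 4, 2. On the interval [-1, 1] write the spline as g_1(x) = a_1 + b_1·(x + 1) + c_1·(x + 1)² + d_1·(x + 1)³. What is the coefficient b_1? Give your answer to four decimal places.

Let M_i = g''(x_i). Step sizes h_i = 1, 2, 1; slopes of the chords Δ_i = (y_(i+1) - y_i)/h_i = 5, 0, -2.
  1·M_0 + 6·M_1 + 2·M_2 = 6(Δ_1 - Δ_0) = -30
  2·M_1 + 6·M_2 + 1·M_3 = 6(Δ_2 - Δ_1) = -12
Natural end conditions: M_0 = M_3 = 0.
Solving: M_0 = 0, M_1 = -39/8, M_2 = -3/8, M_3 = 0.
On [-1, 1], with g_1(x) = a_1 + b_1·(x + 1) + c_1·(x + 1)² + d_1·(x + 1)³: c_1 = M_1/2 = -39/16, d_1 = (M_2 - M_1)/(6h_1) = 3/8, b_1 = Δ_1 - h_1(2M_1 + M_2)/6 = 27/8.

3.3750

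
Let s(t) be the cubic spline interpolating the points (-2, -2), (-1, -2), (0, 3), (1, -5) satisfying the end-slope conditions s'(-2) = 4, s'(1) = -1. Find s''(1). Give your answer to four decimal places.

38.2667

Put M_i = s'' at the i-th knot. Here h = (1, 1, 1) and Δ = (0, 5, -8), so the interior equations h_(i-1)·M_(i-1) + 2(h_(i-1)+h_i)·M_i + h_i·M_(i+1) = 6(Δ_i − Δ_(i-1)) read
  1·M_0 + 4·M_1 + 1·M_2 = 6(Δ_1 - Δ_0) = 30
  1·M_1 + 4·M_2 + 1·M_3 = 6(Δ_2 - Δ_1) = -78
Clamped end conditions give two more equations: 2h_0·M_0 + h_0·M_1 = 6(Δ_0 - s'(-2)) = -24 and h_2·M_2 + 2h_2·M_3 = 6(s'(1) - Δ_2) = 42.
Solving the tridiagonal system: M_0 = -344/15, M_1 = 328/15, M_2 = -518/15, M_3 = 574/15.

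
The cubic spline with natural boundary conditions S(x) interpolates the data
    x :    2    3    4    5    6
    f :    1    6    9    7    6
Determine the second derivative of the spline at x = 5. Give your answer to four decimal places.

With M_i denoting the second derivative at x_i, h_i = 1, 1, 1, 1, and Δ_i = (y_(i+1) − y_i)/h_i = 5, 3, -2, -1:
  1·M_0 + 4·M_1 + 1·M_2 = 6(Δ_1 - Δ_0) = -12
  1·M_1 + 4·M_2 + 1·M_3 = 6(Δ_2 - Δ_1) = -30
  1·M_2 + 4·M_3 + 1·M_4 = 6(Δ_3 - Δ_2) = 6
Natural end conditions: M_0 = M_4 = 0.
Solving the tridiagonal system: M_0 = 0, M_1 = -27/28, M_2 = -57/7, M_3 = 99/28, M_4 = 0.

3.5357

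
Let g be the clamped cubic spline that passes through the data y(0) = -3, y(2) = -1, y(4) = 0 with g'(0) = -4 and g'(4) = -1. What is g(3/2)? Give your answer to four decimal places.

-2.3555

Write M_i for g''(x_i). With h_i = 2, 2 and divided differences Δ_i = 1, 1/2, the continuity of g' gives the tridiagonal system
  2·M_0 + 8·M_1 + 2·M_2 = 6(Δ_1 - Δ_0) = -3
Clamped end conditions give two more equations: 2h_0·M_0 + h_0·M_1 = 6(Δ_0 - g'(0)) = 30 and h_1·M_1 + 2h_1·M_2 = 6(g'(4) - Δ_1) = -9.
Forward elimination and back-substitution give M_0 = 69/8, M_1 = -9/4, M_2 = -9/8.
On [0, 2], g(x) = -3 - 4·x + 69/16·x² - 29/32·x³.
With x = 3/2: g(3/2) = -603/256.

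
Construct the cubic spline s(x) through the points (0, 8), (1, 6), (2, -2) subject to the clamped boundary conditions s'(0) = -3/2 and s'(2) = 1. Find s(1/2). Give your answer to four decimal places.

7.7344

Put M_i = s'' at the i-th knot. Here h = (1, 1) and Δ = (-2, -8), so the interior equations h_(i-1)·M_(i-1) + 2(h_(i-1)+h_i)·M_i + h_i·M_(i+1) = 6(Δ_i − Δ_(i-1)) read
  1·M_0 + 4·M_1 + 1·M_2 = 6(Δ_1 - Δ_0) = -36
Clamped end conditions give two more equations: 2h_0·M_0 + h_0·M_1 = 6(Δ_0 - s'(0)) = -3 and h_1·M_1 + 2h_1·M_2 = 6(s'(2) - Δ_1) = 54.
Forward elimination and back-substitution give M_0 = 35/4, M_1 = -41/2, M_2 = 149/4.
On [0, 1], s(x) = 8 - 3/2·x + 35/8·x² - 39/8·x³.
With x = 1/2: s(1/2) = 495/64.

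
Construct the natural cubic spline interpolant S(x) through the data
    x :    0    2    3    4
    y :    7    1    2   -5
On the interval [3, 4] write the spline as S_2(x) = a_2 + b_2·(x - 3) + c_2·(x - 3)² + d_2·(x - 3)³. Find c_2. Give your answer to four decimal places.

-6.7826

With M_i denoting the second derivative at x_i, h_i = 2, 1, 1, and Δ_i = (y_(i+1) − y_i)/h_i = -3, 1, -7:
  2·M_0 + 6·M_1 + 1·M_2 = 6(Δ_1 - Δ_0) = 24
  1·M_1 + 4·M_2 + 1·M_3 = 6(Δ_2 - Δ_1) = -48
Natural end conditions: M_0 = M_3 = 0.
Solving the tridiagonal system: M_0 = 0, M_1 = 144/23, M_2 = -312/23, M_3 = 0.
On [3, 4], with S_2(x) = a_2 + b_2·(x - 3) + c_2·(x - 3)² + d_2·(x - 3)³: c_2 = M_2/2 = -156/23, d_2 = (M_3 - M_2)/(6h_2) = 52/23, b_2 = Δ_2 - h_2(2M_2 + M_3)/6 = -57/23.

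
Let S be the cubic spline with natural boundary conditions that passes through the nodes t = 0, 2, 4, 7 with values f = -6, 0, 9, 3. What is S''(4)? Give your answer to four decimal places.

With m_i denoting the second derivative at x_i, h_i = 2, 2, 3, and Δ_i = (y_(i+1) − y_i)/h_i = 3, 9/2, -2:
  2·m_0 + 8·m_1 + 2·m_2 = 6(Δ_1 - Δ_0) = 9
  2·m_1 + 10·m_2 + 3·m_3 = 6(Δ_2 - Δ_1) = -39
Natural end conditions: m_0 = m_3 = 0.
Solving: m_0 = 0, m_1 = 42/19, m_2 = -165/38, m_3 = 0.

-4.3421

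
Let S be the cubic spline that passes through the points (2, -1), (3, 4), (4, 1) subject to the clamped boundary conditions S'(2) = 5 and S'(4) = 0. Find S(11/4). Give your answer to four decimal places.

Put M_i = S'' at the i-th knot. Here h = (1, 1) and Δ = (5, -3), so the interior equations h_(i-1)·M_(i-1) + 2(h_(i-1)+h_i)·M_i + h_i·M_(i+1) = 6(Δ_i − Δ_(i-1)) read
  1·M_0 + 4·M_1 + 1·M_2 = 6(Δ_1 - Δ_0) = -48
Clamped end conditions give two more equations: 2h_0·M_0 + h_0·M_1 = 6(Δ_0 - S'(2)) = 0 and h_1·M_1 + 2h_1·M_2 = 6(S'(4) - Δ_1) = 18.
Hence M_0 = 19/2, M_1 = -19, M_2 = 37/2.
On [2, 3], S(t) = -1 + 5·(t - 2) + 19/4·(t - 2)² - 19/4·(t - 2)³.
With (t - 2) = 3/4: S(11/4) = 875/256.

3.4180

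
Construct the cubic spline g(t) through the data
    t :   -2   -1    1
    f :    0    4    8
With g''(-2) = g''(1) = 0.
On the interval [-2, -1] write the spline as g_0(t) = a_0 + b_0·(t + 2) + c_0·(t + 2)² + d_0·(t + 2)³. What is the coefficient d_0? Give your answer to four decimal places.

-0.3333

Put M_i = g'' at the i-th knot. Here h = (1, 2) and Δ = (4, 2), so the interior equations h_(i-1)·M_(i-1) + 2(h_(i-1)+h_i)·M_i + h_i·M_(i+1) = 6(Δ_i − Δ_(i-1)) read
  1·M_0 + 6·M_1 + 2·M_2 = 6(Δ_1 - Δ_0) = -12
Natural end conditions: M_0 = M_2 = 0.
Solving: M_0 = 0, M_1 = -2, M_2 = 0.
On [-2, -1], with g_0(t) = a_0 + b_0·(t + 2) + c_0·(t + 2)² + d_0·(t + 2)³: c_0 = M_0/2 = 0, d_0 = (M_1 - M_0)/(6h_0) = -1/3, b_0 = Δ_0 - h_0(2M_0 + M_1)/6 = 13/3.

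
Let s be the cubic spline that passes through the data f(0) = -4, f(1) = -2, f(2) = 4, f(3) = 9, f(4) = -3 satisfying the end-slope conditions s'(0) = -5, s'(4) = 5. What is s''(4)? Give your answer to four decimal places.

With M_i denoting the second derivative at x_i, h_i = 1, 1, 1, 1, and Δ_i = (y_(i+1) − y_i)/h_i = 2, 6, 5, -12:
  1·M_0 + 4·M_1 + 1·M_2 = 6(Δ_1 - Δ_0) = 24
  1·M_1 + 4·M_2 + 1·M_3 = 6(Δ_2 - Δ_1) = -6
  1·M_2 + 4·M_3 + 1·M_4 = 6(Δ_3 - Δ_2) = -102
Clamped end conditions give two more equations: 2h_0·M_0 + h_0·M_1 = 6(Δ_0 - s'(0)) = 42 and h_3·M_3 + 2h_3·M_4 = 6(s'(4) - Δ_3) = 102.
Solving: M_0 = 619/28, M_1 = -31/14, M_2 = 43/4, M_3 = -655/14, M_4 = 2083/28.

74.3929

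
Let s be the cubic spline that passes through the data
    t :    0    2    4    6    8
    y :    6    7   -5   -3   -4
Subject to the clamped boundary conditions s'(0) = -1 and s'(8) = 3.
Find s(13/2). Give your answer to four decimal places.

Write M_i for s''(x_i). With h_i = 2, 2, 2, 2 and divided differences Δ_i = 1/2, -6, 1, -1/2, the continuity of s' gives the tridiagonal system
  2·M_0 + 8·M_1 + 2·M_2 = 6(Δ_1 - Δ_0) = -39
  2·M_1 + 8·M_2 + 2·M_3 = 6(Δ_2 - Δ_1) = 42
  2·M_2 + 8·M_3 + 2·M_4 = 6(Δ_3 - Δ_2) = -9
Clamped end conditions give two more equations: 2h_0·M_0 + h_0·M_1 = 6(Δ_0 - s'(0)) = 9 and h_3·M_3 + 2h_3·M_4 = 6(s'(8) - Δ_3) = 21.
Hence M_0 = 185/28, M_1 = -61/7, M_2 = 35/4, M_3 = -37/7, M_4 = 221/28.
On [6, 8], s(t) = -3 + 11/28·(t - 6) - 37/14·(t - 6)² + 123/112·(t - 6)³.
With (t - 6) = 1/2: s(13/2) = -2981/896.

-3.3270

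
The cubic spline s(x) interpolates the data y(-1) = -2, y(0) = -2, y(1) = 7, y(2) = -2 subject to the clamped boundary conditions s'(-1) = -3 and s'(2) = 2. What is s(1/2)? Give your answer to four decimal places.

Put M_i = s'' at the i-th knot. Here h = (1, 1, 1) and Δ = (0, 9, -9), so the interior equations h_(i-1)·M_(i-1) + 2(h_(i-1)+h_i)·M_i + h_i·M_(i+1) = 6(Δ_i − Δ_(i-1)) read
  1·M_0 + 4·M_1 + 1·M_2 = 6(Δ_1 - Δ_0) = 54
  1·M_1 + 4·M_2 + 1·M_3 = 6(Δ_2 - Δ_1) = -108
Clamped end conditions give two more equations: 2h_0·M_0 + h_0·M_1 = 6(Δ_0 - s'(-1)) = 18 and h_2·M_2 + 2h_2·M_3 = 6(s'(2) - Δ_2) = 66.
Solving the tridiagonal system: M_0 = -64/15, M_1 = 398/15, M_2 = -718/15, M_3 = 854/15.
On [0, 1], s(x) = -2 + 122/15·x + 199/15·x² - 62/5·x³.
With x = 1/2: s(1/2) = 23/6.

3.8333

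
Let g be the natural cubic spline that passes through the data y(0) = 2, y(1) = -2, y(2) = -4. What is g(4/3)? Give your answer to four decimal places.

With M_i denoting the second derivative at x_i, h_i = 1, 1, and Δ_i = (y_(i+1) − y_i)/h_i = -4, -2:
  1·M_0 + 4·M_1 + 1·M_2 = 6(Δ_1 - Δ_0) = 12
Natural end conditions: M_0 = M_2 = 0.
Solving: M_0 = 0, M_1 = 3, M_2 = 0.
On [1, 2], g(t) = -2 - 3·(t - 1) + 3/2·(t - 1)² - 1/2·(t - 1)³.
With (t - 1) = 1/3: g(4/3) = -77/27.

-2.8519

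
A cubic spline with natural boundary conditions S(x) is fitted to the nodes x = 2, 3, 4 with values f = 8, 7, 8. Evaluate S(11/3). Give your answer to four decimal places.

7.5185

With M_i denoting the second derivative at x_i, h_i = 1, 1, and Δ_i = (y_(i+1) − y_i)/h_i = -1, 1:
  1·M_0 + 4·M_1 + 1·M_2 = 6(Δ_1 - Δ_0) = 12
Natural end conditions: M_0 = M_2 = 0.
Solving: M_0 = 0, M_1 = 3, M_2 = 0.
On [3, 4], S(x) = 7 + 0·(x - 3) + 3/2·(x - 3)² - 1/2·(x - 3)³.
With (x - 3) = 2/3: S(11/3) = 203/27.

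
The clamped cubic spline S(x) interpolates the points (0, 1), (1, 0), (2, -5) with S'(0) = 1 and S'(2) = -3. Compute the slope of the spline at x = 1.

-4

With M_i denoting the second derivative at x_i, h_i = 1, 1, and Δ_i = (y_(i+1) − y_i)/h_i = -1, -5:
  1·M_0 + 4·M_1 + 1·M_2 = 6(Δ_1 - Δ_0) = -24
Clamped end conditions give two more equations: 2h_0·M_0 + h_0·M_1 = 6(Δ_0 - S'(0)) = -12 and h_1·M_1 + 2h_1·M_2 = 6(S'(2) - Δ_1) = 12.
Solving: M_0 = -2, M_1 = -8, M_2 = 10.
On [1, 2], S'(x) = b_1 + 2c_1·(x - 1) + 3d_1·(x - 1)² with b_1 = Δ_1 - h_1(2M_1 + M_2)/6 = -4, c_1 = M_1/2 = -4, d_1 = (M_2 - M_1)/(6h_1) = 3. So S'(1) = -4.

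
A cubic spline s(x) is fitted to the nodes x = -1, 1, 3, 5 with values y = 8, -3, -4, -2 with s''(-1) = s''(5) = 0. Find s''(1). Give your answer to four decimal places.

Put σ_i = s'' at the i-th knot. Here h = (2, 2, 2) and Δ = (-11/2, -1/2, 1), so the interior equations h_(i-1)·σ_(i-1) + 2(h_(i-1)+h_i)·σ_i + h_i·σ_(i+1) = 6(Δ_i − Δ_(i-1)) read
  2·σ_0 + 8·σ_1 + 2·σ_2 = 6(Δ_1 - Δ_0) = 30
  2·σ_1 + 8·σ_2 + 2·σ_3 = 6(Δ_2 - Δ_1) = 9
Natural end conditions: σ_0 = σ_3 = 0.
Solving: σ_0 = 0, σ_1 = 37/10, σ_2 = 1/5, σ_3 = 0.

3.7000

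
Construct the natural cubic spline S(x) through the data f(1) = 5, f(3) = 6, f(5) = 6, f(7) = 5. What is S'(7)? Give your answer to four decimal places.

-0.6000

Let σ_i = S''(x_i). Step sizes h_i = 2, 2, 2; slopes of the chords Δ_i = (y_(i+1) - y_i)/h_i = 1/2, 0, -1/2.
  2·σ_0 + 8·σ_1 + 2·σ_2 = 6(Δ_1 - Δ_0) = -3
  2·σ_1 + 8·σ_2 + 2·σ_3 = 6(Δ_2 - Δ_1) = -3
Natural end conditions: σ_0 = σ_3 = 0.
Forward elimination and back-substitution give σ_0 = 0, σ_1 = -3/10, σ_2 = -3/10, σ_3 = 0.
On [5, 7], S'(x) = b_2 + 2c_2·(x - 5) + 3d_2·(x - 5)² with b_2 = Δ_2 - h_2(2σ_2 + σ_3)/6 = -3/10, c_2 = σ_2/2 = -3/20, d_2 = (σ_3 - σ_2)/(6h_2) = 1/40. So S'(7) = -3/5.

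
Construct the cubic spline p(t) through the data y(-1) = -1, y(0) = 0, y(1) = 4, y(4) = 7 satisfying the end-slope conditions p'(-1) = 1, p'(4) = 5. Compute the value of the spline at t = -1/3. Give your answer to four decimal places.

-0.5837

With m_i denoting the second derivative at x_i, h_i = 1, 1, 3, and Δ_i = (y_(i+1) − y_i)/h_i = 1, 4, 1:
  1·m_0 + 4·m_1 + 1·m_2 = 6(Δ_1 - Δ_0) = 18
  1·m_1 + 8·m_2 + 3·m_3 = 6(Δ_2 - Δ_1) = -18
Clamped end conditions give two more equations: 2h_0·m_0 + h_0·m_1 = 6(Δ_0 - p'(-1)) = 0 and h_2·m_2 + 2h_2·m_3 = 6(p'(4) - Δ_2) = 24.
Forward elimination and back-substitution give m_0 = -98/29, m_1 = 196/29, m_2 = -164/29, m_3 = 198/29.
On [-1, 0], p(t) = -1 + 1·(t + 1) - 49/29·(t + 1)² + 49/29·(t + 1)³.
With (t + 1) = 2/3: p(-1/3) = -457/783.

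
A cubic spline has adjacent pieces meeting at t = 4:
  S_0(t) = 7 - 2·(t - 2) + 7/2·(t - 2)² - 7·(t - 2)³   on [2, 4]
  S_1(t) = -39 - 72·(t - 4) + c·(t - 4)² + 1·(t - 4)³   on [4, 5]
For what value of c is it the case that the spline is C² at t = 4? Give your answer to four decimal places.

-38.5000

S_0''(t) = 7 - 42·(t - 2), so S_0''(4) = -77. On the right, S_1''(4) = 2c, so c = -77/2.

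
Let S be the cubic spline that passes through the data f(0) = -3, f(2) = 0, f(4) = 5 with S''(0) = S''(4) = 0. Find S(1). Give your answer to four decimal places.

Put M_i = S'' at the i-th knot. Here h = (2, 2) and Δ = (3/2, 5/2), so the interior equations h_(i-1)·M_(i-1) + 2(h_(i-1)+h_i)·M_i + h_i·M_(i+1) = 6(Δ_i − Δ_(i-1)) read
  2·M_0 + 8·M_1 + 2·M_2 = 6(Δ_1 - Δ_0) = 6
Natural end conditions: M_0 = M_2 = 0.
Hence M_0 = 0, M_1 = 3/4, M_2 = 0.
On [0, 2], S(x) = -3 + 5/4·x + 0·x² + 1/16·x³.
With x = 1: S(1) = -27/16.

-1.6875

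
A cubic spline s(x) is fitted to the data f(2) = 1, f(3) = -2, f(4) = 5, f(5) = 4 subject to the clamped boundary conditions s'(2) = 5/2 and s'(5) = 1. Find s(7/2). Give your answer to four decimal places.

With M_i denoting the second derivative at x_i, h_i = 1, 1, 1, and Δ_i = (y_(i+1) − y_i)/h_i = -3, 7, -1:
  1·M_0 + 4·M_1 + 1·M_2 = 6(Δ_1 - Δ_0) = 60
  1·M_1 + 4·M_2 + 1·M_3 = 6(Δ_2 - Δ_1) = -48
Clamped end conditions give two more equations: 2h_0·M_0 + h_0·M_1 = 6(Δ_0 - s'(2)) = -33 and h_2·M_2 + 2h_2·M_3 = 6(s'(5) - Δ_2) = 12.
Solving: M_0 = -154/5, M_1 = 143/5, M_2 = -118/5, M_3 = 89/5.
On [3, 4], s(x) = -2 + 7/5·(x - 3) + 143/10·(x - 3)² - 87/10·(x - 3)³.
With (x - 3) = 1/2: s(7/2) = 19/16.

1.1875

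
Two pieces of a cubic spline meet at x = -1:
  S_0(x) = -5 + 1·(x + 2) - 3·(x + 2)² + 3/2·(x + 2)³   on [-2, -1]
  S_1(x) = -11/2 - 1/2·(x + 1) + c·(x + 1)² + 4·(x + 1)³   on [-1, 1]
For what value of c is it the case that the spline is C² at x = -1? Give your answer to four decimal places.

S_0''(x) = -6 + 9·(x + 2), so S_0''(-1) = 3. On the right, S_1''(-1) = 2c, so c = 3/2.

1.5000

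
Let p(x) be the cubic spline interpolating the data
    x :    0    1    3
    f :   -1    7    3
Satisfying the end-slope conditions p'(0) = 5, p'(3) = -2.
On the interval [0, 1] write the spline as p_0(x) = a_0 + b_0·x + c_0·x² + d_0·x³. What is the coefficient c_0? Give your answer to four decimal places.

Write M_i for p''(x_i). With h_i = 1, 2 and divided differences Δ_i = 8, -2, the continuity of p' gives the tridiagonal system
  1·M_0 + 6·M_1 + 2·M_2 = 6(Δ_1 - Δ_0) = -60
Clamped end conditions give two more equations: 2h_0·M_0 + h_0·M_1 = 6(Δ_0 - p'(0)) = 18 and h_1·M_1 + 2h_1·M_2 = 6(p'(3) - Δ_1) = 0.
Forward elimination and back-substitution give M_0 = 50/3, M_1 = -46/3, M_2 = 23/3.
On [0, 1], with p_0(x) = a_0 + b_0·x + c_0·x² + d_0·x³: c_0 = M_0/2 = 25/3, d_0 = (M_1 - M_0)/(6h_0) = -16/3, b_0 = Δ_0 - h_0(2M_0 + M_1)/6 = 5.

8.3333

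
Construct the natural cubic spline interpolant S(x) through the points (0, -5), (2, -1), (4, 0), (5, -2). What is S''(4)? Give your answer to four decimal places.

-2.3182

Write m_i for S''(x_i). With h_i = 2, 2, 1 and divided differences Δ_i = 2, 1/2, -2, the continuity of S' gives the tridiagonal system
  2·m_0 + 8·m_1 + 2·m_2 = 6(Δ_1 - Δ_0) = -9
  2·m_1 + 6·m_2 + 1·m_3 = 6(Δ_2 - Δ_1) = -15
Natural end conditions: m_0 = m_3 = 0.
Forward elimination and back-substitution give m_0 = 0, m_1 = -6/11, m_2 = -51/22, m_3 = 0.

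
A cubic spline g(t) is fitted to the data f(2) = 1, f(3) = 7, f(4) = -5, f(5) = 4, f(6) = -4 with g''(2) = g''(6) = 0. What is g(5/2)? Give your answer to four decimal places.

Write m_i for g''(x_i). With h_i = 1, 1, 1, 1 and divided differences Δ_i = 6, -12, 9, -8, the continuity of g' gives the tridiagonal system
  1·m_0 + 4·m_1 + 1·m_2 = 6(Δ_1 - Δ_0) = -108
  1·m_1 + 4·m_2 + 1·m_3 = 6(Δ_2 - Δ_1) = 126
  1·m_2 + 4·m_3 + 1·m_4 = 6(Δ_3 - Δ_2) = -102
Natural end conditions: m_0 = m_4 = 0.
Forward elimination and back-substitution give m_0 = 0, m_1 = -159/4, m_2 = 51, m_3 = -153/4, m_4 = 0.
On [2, 3], g(t) = 1 + 101/8·(t - 2) + 0·(t - 2)² - 53/8·(t - 2)³.
With (t - 2) = 1/2: g(5/2) = 415/64.

6.4844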